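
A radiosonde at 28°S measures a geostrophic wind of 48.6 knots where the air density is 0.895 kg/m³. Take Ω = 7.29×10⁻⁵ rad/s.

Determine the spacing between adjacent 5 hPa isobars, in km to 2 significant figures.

330 km

Coriolis parameter at 28°S:
f = 2Ω sin φ = 2 × 7.29×10⁻⁵ × sin 28° = 6.84×10⁻⁵ s⁻¹
Wind speed in SI: 48.6 knots = 25.0 m/s
Geostrophic balance rearranged: |∂P/∂n| = f ρ V_g
|∂P/∂n| = 6.84×10⁻⁵ × 0.895 × 25.0 = 1.53×10⁻³ Pa/m
Isobar spacing: Δn = ΔP/|∂P/∂n| = 500 Pa / 1.53×10⁻³ Pa/m = 326442 m ≈ 330 km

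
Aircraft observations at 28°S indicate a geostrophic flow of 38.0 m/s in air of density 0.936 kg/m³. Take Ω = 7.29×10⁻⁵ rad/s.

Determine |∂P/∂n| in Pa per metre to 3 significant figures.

Coriolis parameter at 28°S:
f = 2Ω sin φ = 2 × 7.29×10⁻⁵ × sin 28° = 6.84×10⁻⁵ s⁻¹
Geostrophic balance rearranged: |∂P/∂n| = f ρ V_g
|∂P/∂n| = 6.84×10⁻⁵ × 0.936 × 38.0 = 2.43×10⁻³ Pa/m

2.43×10⁻³ Pa/m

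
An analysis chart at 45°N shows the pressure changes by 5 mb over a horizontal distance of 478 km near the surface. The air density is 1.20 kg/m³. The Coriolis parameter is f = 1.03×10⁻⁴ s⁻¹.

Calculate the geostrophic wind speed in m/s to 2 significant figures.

Pressure gradient: |∂P/∂n| = 500 Pa / 478000 m = 1.05×10⁻³ Pa/m
Geostrophic balance (pressure-gradient force = Coriolis force):
V_g = (1/(fρ)) |∂P/∂n| = 1.05×10⁻³ / (1.03×10⁻⁴ × 1.20) = 8.46 m/s

8.5 m/s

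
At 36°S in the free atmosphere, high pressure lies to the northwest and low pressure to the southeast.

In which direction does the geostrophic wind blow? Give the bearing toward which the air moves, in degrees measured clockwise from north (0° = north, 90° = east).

045°

The pressure-gradient force points toward the southeast (bearing 135°).
Geostrophic balance: in the Southern Hemisphere the Coriolis force deflects motion to the left, so the geostrophic wind blows 90° to the left of the pressure-gradient force (low pressure on the right).
Rotating 135° by 90° counterclockwise gives 045° — the wind blows toward the northeast.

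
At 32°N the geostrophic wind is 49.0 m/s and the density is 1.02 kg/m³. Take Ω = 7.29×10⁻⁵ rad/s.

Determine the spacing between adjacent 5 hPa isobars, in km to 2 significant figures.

130 km

Coriolis parameter at 32°N:
f = 2Ω sin φ = 2 × 7.29×10⁻⁵ × sin 32° = 7.73×10⁻⁵ s⁻¹
Geostrophic balance rearranged: |∂P/∂n| = f ρ V_g
|∂P/∂n| = 7.73×10⁻⁵ × 1.02 × 49.0 = 3.86×10⁻³ Pa/m
Isobar spacing: Δn = ΔP/|∂P/∂n| = 500 Pa / 3.86×10⁻³ Pa/m = 129481 m ≈ 130 km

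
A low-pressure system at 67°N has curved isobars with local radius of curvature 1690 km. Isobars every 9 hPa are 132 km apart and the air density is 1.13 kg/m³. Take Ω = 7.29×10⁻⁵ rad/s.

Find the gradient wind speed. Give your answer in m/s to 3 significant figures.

Coriolis parameter at 67°N:
f = 2Ω sin φ = 2 × 7.29×10⁻⁵ × sin 67° = 1.34×10⁻⁴ s⁻¹
Pressure gradient: |∂P/∂n| = 900 Pa / 132000 m = 6.82×10⁻³ Pa/m
Geostrophic speed: V_g = |∂P/∂n|/(fρ) = 6.82×10⁻³/(1.34×10⁻⁴ × 1.13) = 45.0 m/s
Around a low, centrifugal force acts outward with Coriolis, so pressure-gradient force balances both:
(1/ρ)|∂P/∂n| = fV + V²/R  →  V² + fR·V − fR·V_g = 0
With fR = 1.34×10⁻⁴ × 1690×10³ m = 227 m/s:
V = [−fR + √((fR)² + 4 fR V_g)]/2 = [−227 + √(227² + 4×227×45)]/2 = 38.4 m/s
Subgeostrophic (V < V_g = 45 m/s), as expected around a low.

38.4 m/s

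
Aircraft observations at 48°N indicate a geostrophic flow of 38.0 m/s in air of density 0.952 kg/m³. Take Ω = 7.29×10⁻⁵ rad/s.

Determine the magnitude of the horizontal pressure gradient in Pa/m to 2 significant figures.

3.9×10⁻³ Pa/m

Coriolis parameter at 48°N:
f = 2Ω sin φ = 2 × 7.29×10⁻⁵ × sin 48° = 1.08×10⁻⁴ s⁻¹
Geostrophic balance rearranged: |∂P/∂n| = f ρ V_g
|∂P/∂n| = 1.08×10⁻⁴ × 0.952 × 38.0 = 3.92×10⁻³ Pa/m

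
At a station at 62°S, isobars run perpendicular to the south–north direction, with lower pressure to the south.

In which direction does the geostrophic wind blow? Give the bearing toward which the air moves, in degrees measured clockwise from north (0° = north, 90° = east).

090°

The pressure-gradient force points toward the south (bearing 180°).
Geostrophic balance: in the Southern Hemisphere the Coriolis force deflects motion to the left, so the geostrophic wind blows 90° to the left of the pressure-gradient force (low pressure on the right).
Rotating 180° by 90° counterclockwise gives 090° — the wind blows toward the east.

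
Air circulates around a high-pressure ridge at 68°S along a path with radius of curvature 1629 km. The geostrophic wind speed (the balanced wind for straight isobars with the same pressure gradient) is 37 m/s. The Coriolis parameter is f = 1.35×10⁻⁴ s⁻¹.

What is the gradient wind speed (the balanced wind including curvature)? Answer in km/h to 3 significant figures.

169 km/h

Around a high, pressure-gradient force acts outward with centrifugal, so Coriolis balances both:
fV = (1/ρ)|∂P/∂n| + V²/R  →  V² − fR·V + fR·V_g = 0
With fR = 1.35×10⁻⁴ × 1629×10³ m = 220 m/s:
V = [fR − √((fR)² − 4 fR V_g)]/2 = [220 − √(220² − 4×220×37)]/2 = 47.1 m/s
Supergeostrophic (V > V_g = 37 m/s), as expected around a high.
Converting: 47.1 m/s × 3.6 = 169 km/h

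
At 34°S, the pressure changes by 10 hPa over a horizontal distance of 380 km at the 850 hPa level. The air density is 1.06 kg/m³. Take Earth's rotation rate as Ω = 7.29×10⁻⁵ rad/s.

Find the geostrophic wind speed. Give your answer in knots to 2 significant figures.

Coriolis parameter at 34°S:
f = 2Ω sin φ = 2 × 7.29×10⁻⁵ × sin 34° = 8.15×10⁻⁵ s⁻¹
Pressure gradient: |∂P/∂n| = 1000 Pa / 380000 m = 2.63×10⁻³ Pa/m
Geostrophic balance (pressure-gradient force = Coriolis force):
V_g = (1/(fρ)) |∂P/∂n| = 2.63×10⁻³ / (8.15×10⁻⁵ × 1.06) = 30.5 m/s
Converting: 30.5 m/s × 1.944 = 59 knots

59 knots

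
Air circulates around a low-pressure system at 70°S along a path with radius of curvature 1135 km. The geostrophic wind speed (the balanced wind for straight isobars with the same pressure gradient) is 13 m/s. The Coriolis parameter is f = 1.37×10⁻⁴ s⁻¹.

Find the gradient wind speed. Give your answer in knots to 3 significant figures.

Around a low, centrifugal force acts outward with Coriolis, so pressure-gradient force balances both:
(1/ρ)|∂P/∂n| = fV + V²/R  →  V² + fR·V − fR·V_g = 0
With fR = 1.37×10⁻⁴ × 1135×10³ m = 155 m/s:
V = [−fR + √((fR)² + 4 fR V_g)]/2 = [−155 + √(155² + 4×155×13)]/2 = 12.1 m/s
Subgeostrophic (V < V_g = 13 m/s), as expected around a low.
Converting: 12.1 m/s × 1.944 = 23.5 knots

23.5 knots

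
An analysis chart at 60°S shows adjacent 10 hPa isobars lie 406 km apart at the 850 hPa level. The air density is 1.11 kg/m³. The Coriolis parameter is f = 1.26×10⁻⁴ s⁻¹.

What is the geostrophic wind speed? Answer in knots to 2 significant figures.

34 knots

Pressure gradient: |∂P/∂n| = 1000 Pa / 406000 m = 2.46×10⁻³ Pa/m
Geostrophic balance (pressure-gradient force = Coriolis force):
V_g = (1/(fρ)) |∂P/∂n| = 2.46×10⁻³ / (1.26×10⁻⁴ × 1.11) = 17.6 m/s
Converting: 17.6 m/s × 1.944 = 34 knots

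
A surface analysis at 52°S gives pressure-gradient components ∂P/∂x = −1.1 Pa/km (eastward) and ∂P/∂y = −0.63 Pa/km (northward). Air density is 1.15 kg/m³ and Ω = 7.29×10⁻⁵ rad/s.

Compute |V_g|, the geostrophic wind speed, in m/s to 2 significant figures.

9.6 m/s

Coriolis parameter at 52°S:
f = 2Ω sin φ = 2 × 7.29×10⁻⁵ × sin 52° = 1.15×10⁻⁴ s⁻¹
In the Southern Hemisphere f is negative: f = −1.15×10⁻⁴ s⁻¹.
Component geostrophic relations (x east, y north):
u_g = −(1/(fρ)) ∂P/∂y,  v_g = (1/(fρ)) ∂P/∂x
u_g = −(−0.63×10⁻³)/(−1.15×10⁻⁴ × 1.15) = −4.77 m/s;  v_g = (−1.1×10⁻³)/(−1.15×10⁻⁴ × 1.15) = 8.33 m/s
|V_g| = √(u_g² + v_g²) = 9.59 m/s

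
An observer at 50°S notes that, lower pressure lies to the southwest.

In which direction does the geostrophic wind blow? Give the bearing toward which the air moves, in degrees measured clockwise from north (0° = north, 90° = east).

135°

The pressure-gradient force points toward the southwest (bearing 225°).
Geostrophic balance: in the Southern Hemisphere the Coriolis force deflects motion to the left, so the geostrophic wind blows 90° to the left of the pressure-gradient force (low pressure on the right).
Rotating 225° by 90° counterclockwise gives 135° — the wind blows toward the southeast.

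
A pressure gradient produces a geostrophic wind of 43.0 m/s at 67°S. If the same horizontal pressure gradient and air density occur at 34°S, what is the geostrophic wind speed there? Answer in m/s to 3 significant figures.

With the same pressure gradient and density, V_g ∝ 1/f ∝ 1/sin φ.
V₂ = V₁ · sin φ₁ / sin φ₂ = 43.0 × sin 67° / sin 34°
V₂ = 43.0 × 0.9205/0.5592 = 70.8 m/s

70.8 m/s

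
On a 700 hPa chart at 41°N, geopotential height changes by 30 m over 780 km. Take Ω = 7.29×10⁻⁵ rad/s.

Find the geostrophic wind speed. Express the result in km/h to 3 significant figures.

14.2 km/h

Coriolis parameter at 41°N:
f = 2Ω sin φ = 2 × 7.29×10⁻⁵ × sin 41° = 9.57×10⁻⁵ s⁻¹
Height gradient: |∂Z/∂n| = 30 m / 780000 m = 3.85×10⁻⁵
On a pressure surface, geostrophic balance gives V_g = (g/f)|∂Z/∂n|:
V_g = 9.81 × 3.85×10⁻⁵ / 9.57×10⁻⁵ = 3.94 m/s
Converting: 3.94 m/s × 3.6 = 14.2 km/h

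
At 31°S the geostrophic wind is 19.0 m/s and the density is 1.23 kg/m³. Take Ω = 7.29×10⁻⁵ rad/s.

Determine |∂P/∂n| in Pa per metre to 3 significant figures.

Coriolis parameter at 31°S:
f = 2Ω sin φ = 2 × 7.29×10⁻⁵ × sin 31° = 7.51×10⁻⁵ s⁻¹
Geostrophic balance rearranged: |∂P/∂n| = f ρ V_g
|∂P/∂n| = 7.51×10⁻⁵ × 1.23 × 19.0 = 1.75×10⁻³ Pa/m

1.75×10⁻³ Pa/m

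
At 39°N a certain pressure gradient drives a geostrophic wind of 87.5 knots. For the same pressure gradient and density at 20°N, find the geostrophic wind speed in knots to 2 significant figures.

With the same pressure gradient and density, V_g ∝ 1/f ∝ 1/sin φ.
V₂ = V₁ · sin φ₁ / sin φ₂ = 87.5 × sin 39° / sin 20°
V₂ = 87.5 × 0.6293/0.3420 = 160 knots

160 knots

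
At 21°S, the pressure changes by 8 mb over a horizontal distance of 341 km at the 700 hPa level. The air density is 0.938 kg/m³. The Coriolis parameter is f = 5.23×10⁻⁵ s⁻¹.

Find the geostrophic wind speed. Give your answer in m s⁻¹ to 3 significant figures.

47.8 m s⁻¹

Pressure gradient: |∂P/∂n| = 800 Pa / 341000 m = 2.35×10⁻³ Pa/m
Geostrophic balance (pressure-gradient force = Coriolis force):
V_g = (1/(fρ)) |∂P/∂n| = 2.35×10⁻³ / (5.23×10⁻⁵ × 0.938) = 47.8 m/s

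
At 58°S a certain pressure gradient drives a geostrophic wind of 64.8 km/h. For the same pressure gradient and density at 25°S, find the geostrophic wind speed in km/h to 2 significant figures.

130 km/h

With the same pressure gradient and density, V_g ∝ 1/f ∝ 1/sin φ.
V₂ = V₁ · sin φ₁ / sin φ₂ = 64.8 × sin 58° / sin 25°
V₂ = 64.8 × 0.8480/0.4226 = 130 km/h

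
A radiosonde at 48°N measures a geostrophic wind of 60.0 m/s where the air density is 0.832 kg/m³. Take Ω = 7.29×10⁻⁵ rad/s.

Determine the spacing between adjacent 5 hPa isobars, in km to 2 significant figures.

Coriolis parameter at 48°N:
f = 2Ω sin φ = 2 × 7.29×10⁻⁵ × sin 48° = 1.08×10⁻⁴ s⁻¹
Geostrophic balance rearranged: |∂P/∂n| = f ρ V_g
|∂P/∂n| = 1.08×10⁻⁴ × 0.832 × 60.0 = 5.41×10⁻³ Pa/m
Isobar spacing: Δn = ΔP/|∂P/∂n| = 500 Pa / 5.41×10⁻³ Pa/m = 92441 m ≈ 92 km

92 km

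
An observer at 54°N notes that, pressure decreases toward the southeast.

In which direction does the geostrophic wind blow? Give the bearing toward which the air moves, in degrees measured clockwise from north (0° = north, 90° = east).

225°

The pressure-gradient force points toward the southeast (bearing 135°).
Geostrophic balance: in the Northern Hemisphere the Coriolis force deflects motion to the right, so the geostrophic wind blows 90° to the right of the pressure-gradient force (low pressure on the left).
Rotating 135° by 90° clockwise gives 225° — the wind blows toward the southwest.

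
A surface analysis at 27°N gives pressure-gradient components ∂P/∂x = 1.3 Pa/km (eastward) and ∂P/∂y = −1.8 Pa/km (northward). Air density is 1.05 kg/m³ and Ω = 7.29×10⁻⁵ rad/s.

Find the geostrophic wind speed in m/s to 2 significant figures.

32 m/s

Coriolis parameter at 27°N:
f = 2Ω sin φ = 2 × 7.29×10⁻⁵ × sin 27° = 6.62×10⁻⁵ s⁻¹
Component geostrophic relations (x east, y north):
u_g = −(1/(fρ)) ∂P/∂y,  v_g = (1/(fρ)) ∂P/∂x
u_g = −(−1.8×10⁻³)/(6.62×10⁻⁵ × 1.05) = 25.9 m/s;  v_g = (1.3×10⁻³)/(6.62×10⁻⁵ × 1.05) = 18.7 m/s
|V_g| = √(u_g² + v_g²) = 31.9 m/s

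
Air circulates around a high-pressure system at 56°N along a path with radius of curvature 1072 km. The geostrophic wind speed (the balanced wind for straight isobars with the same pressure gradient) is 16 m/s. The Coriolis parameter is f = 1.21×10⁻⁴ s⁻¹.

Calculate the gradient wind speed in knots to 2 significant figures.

Around a high, pressure-gradient force acts outward with centrifugal, so Coriolis balances both:
fV = (1/ρ)|∂P/∂n| + V²/R  →  V² − fR·V + fR·V_g = 0
With fR = 1.21×10⁻⁴ × 1072×10³ m = 130 m/s:
V = [fR − √((fR)² − 4 fR V_g)]/2 = [130 − √(130² − 4×130×16)]/2 = 18.7 m/s
Supergeostrophic (V > V_g = 16 m/s), as expected around a high.
Converting: 18.7 m/s × 1.944 = 36 knots

36 knots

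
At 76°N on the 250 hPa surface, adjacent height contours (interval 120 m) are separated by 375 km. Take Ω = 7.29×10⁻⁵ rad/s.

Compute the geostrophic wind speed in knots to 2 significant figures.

Coriolis parameter at 76°N:
f = 2Ω sin φ = 2 × 7.29×10⁻⁵ × sin 76° = 1.41×10⁻⁴ s⁻¹
Height gradient: |∂Z/∂n| = 120 m / 375000 m = 3.20×10⁻⁴
On a pressure surface, geostrophic balance gives V_g = (g/f)|∂Z/∂n|:
V_g = 9.81 × 3.20×10⁻⁴ / 1.41×10⁻⁴ = 22.2 m/s
Converting: 22.2 m/s × 1.944 = 43 knots

43 knots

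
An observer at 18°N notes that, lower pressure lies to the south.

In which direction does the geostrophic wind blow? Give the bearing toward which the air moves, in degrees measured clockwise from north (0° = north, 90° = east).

The pressure-gradient force points toward the south (bearing 180°).
Geostrophic balance: in the Northern Hemisphere the Coriolis force deflects motion to the right, so the geostrophic wind blows 90° to the right of the pressure-gradient force (low pressure on the left).
Rotating 180° by 90° clockwise gives 270° — the wind blows toward the west.

270°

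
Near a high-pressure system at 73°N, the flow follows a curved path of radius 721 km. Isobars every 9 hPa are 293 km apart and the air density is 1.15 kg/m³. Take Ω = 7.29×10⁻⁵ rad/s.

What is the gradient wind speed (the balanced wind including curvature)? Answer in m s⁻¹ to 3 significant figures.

Coriolis parameter at 73°N:
f = 2Ω sin φ = 2 × 7.29×10⁻⁵ × sin 73° = 1.39×10⁻⁴ s⁻¹
Pressure gradient: |∂P/∂n| = 900 Pa / 293000 m = 3.07×10⁻³ Pa/m
Geostrophic speed: V_g = |∂P/∂n|/(fρ) = 3.07×10⁻³/(1.39×10⁻⁴ × 1.15) = 19.2 m/s
Around a high, pressure-gradient force acts outward with centrifugal, so Coriolis balances both:
fV = (1/ρ)|∂P/∂n| + V²/R  →  V² − fR·V + fR·V_g = 0
With fR = 1.39×10⁻⁴ × 721×10³ m = 101 m/s:
V = [fR − √((fR)² − 4 fR V_g)]/2 = [101 − √(101² − 4×101×19.2)]/2 = 25.8 m/s
Supergeostrophic (V > V_g = 19.2 m/s), as expected around a high.

25.8 m s⁻¹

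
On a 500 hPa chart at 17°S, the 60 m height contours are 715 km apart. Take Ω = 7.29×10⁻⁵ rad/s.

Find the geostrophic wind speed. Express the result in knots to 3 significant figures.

Coriolis parameter at 17°S:
f = 2Ω sin φ = 2 × 7.29×10⁻⁵ × sin 17° = 4.26×10⁻⁵ s⁻¹
Height gradient: |∂Z/∂n| = 60 m / 715000 m = 8.39×10⁻⁵
On a pressure surface, geostrophic balance gives V_g = (g/f)|∂Z/∂n|:
V_g = 9.81 × 8.39×10⁻⁵ / 4.26×10⁻⁵ = 19.3 m/s
Converting: 19.3 m/s × 1.944 = 37.5 knots

37.5 knots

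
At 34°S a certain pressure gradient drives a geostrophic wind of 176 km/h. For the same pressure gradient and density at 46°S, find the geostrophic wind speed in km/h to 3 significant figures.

With the same pressure gradient and density, V_g ∝ 1/f ∝ 1/sin φ.
V₂ = V₁ · sin φ₁ / sin φ₂ = 176 × sin 34° / sin 46°
V₂ = 176 × 0.5592/0.7193 = 137 km/h

137 km/h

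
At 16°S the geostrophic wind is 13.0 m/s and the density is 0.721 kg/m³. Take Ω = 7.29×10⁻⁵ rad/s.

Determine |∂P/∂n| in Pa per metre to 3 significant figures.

3.77×10⁻⁴ Pa/m

Coriolis parameter at 16°S:
f = 2Ω sin φ = 2 × 7.29×10⁻⁵ × sin 16° = 4.02×10⁻⁵ s⁻¹
Geostrophic balance rearranged: |∂P/∂n| = f ρ V_g
|∂P/∂n| = 4.02×10⁻⁵ × 0.721 × 13.0 = 3.77×10⁻⁴ Pa/m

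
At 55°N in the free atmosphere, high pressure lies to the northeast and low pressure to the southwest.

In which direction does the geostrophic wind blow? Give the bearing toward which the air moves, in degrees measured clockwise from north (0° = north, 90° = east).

315°

The pressure-gradient force points toward the southwest (bearing 225°).
Geostrophic balance: in the Northern Hemisphere the Coriolis force deflects motion to the right, so the geostrophic wind blows 90° to the right of the pressure-gradient force (low pressure on the left).
Rotating 225° by 90° clockwise gives 315° — the wind blows toward the northwest.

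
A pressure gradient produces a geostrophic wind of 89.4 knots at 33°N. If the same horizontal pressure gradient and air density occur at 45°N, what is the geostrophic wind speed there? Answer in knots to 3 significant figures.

With the same pressure gradient and density, V_g ∝ 1/f ∝ 1/sin φ.
V₂ = V₁ · sin φ₁ / sin φ₂ = 89.4 × sin 33° / sin 45°
V₂ = 89.4 × 0.5446/0.7071 = 68.9 knots

68.9 knots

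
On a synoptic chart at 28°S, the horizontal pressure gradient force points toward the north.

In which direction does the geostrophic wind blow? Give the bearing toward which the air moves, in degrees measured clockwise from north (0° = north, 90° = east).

270°

The pressure-gradient force points toward the north (bearing 000°).
Geostrophic balance: in the Southern Hemisphere the Coriolis force deflects motion to the left, so the geostrophic wind blows 90° to the left of the pressure-gradient force (low pressure on the right).
Rotating 000° by 90° counterclockwise gives 270° — the wind blows toward the west.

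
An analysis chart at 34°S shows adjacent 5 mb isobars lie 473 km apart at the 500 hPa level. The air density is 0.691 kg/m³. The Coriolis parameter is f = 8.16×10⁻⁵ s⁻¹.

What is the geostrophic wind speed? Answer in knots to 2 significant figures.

Pressure gradient: |∂P/∂n| = 500 Pa / 473000 m = 1.06×10⁻³ Pa/m
Geostrophic balance (pressure-gradient force = Coriolis force):
V_g = (1/(fρ)) |∂P/∂n| = 1.06×10⁻³ / (8.16×10⁻⁵ × 0.691) = 18.7 m/s
Converting: 18.7 m/s × 1.944 = 36 knots

36 knots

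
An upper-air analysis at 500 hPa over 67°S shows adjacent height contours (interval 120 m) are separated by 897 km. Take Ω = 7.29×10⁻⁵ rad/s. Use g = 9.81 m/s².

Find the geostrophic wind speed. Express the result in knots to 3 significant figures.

Coriolis parameter at 67°S:
f = 2Ω sin φ = 2 × 7.29×10⁻⁵ × sin 67° = 1.34×10⁻⁴ s⁻¹
Height gradient: |∂Z/∂n| = 120 m / 897000 m = 1.34×10⁻⁴
On a pressure surface, geostrophic balance gives V_g = (g/f)|∂Z/∂n|:
V_g = 9.81 × 1.34×10⁻⁴ / 1.34×10⁻⁴ = 9.78 m/s
Converting: 9.78 m/s × 1.944 = 19.0 knots

19.0 knots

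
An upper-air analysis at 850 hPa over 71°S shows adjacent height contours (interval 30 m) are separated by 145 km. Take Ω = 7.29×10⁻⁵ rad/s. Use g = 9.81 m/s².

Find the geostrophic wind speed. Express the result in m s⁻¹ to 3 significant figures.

Coriolis parameter at 71°S:
f = 2Ω sin φ = 2 × 7.29×10⁻⁵ × sin 71° = 1.38×10⁻⁴ s⁻¹
Height gradient: |∂Z/∂n| = 30 m / 145000 m = 2.07×10⁻⁴
On a pressure surface, geostrophic balance gives V_g = (g/f)|∂Z/∂n|:
V_g = 9.81 × 2.07×10⁻⁴ / 1.38×10⁻⁴ = 14.7 m/s

14.7 m s⁻¹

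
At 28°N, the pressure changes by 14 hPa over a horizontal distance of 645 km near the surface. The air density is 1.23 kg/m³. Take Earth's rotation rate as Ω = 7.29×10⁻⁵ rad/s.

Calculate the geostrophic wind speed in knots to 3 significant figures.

Coriolis parameter at 28°N:
f = 2Ω sin φ = 2 × 7.29×10⁻⁵ × sin 28° = 6.84×10⁻⁵ s⁻¹
Pressure gradient: |∂P/∂n| = 1400 Pa / 645000 m = 2.17×10⁻³ Pa/m
Geostrophic balance (pressure-gradient force = Coriolis force):
V_g = (1/(fρ)) |∂P/∂n| = 2.17×10⁻³ / (6.84×10⁻⁵ × 1.23) = 25.8 m/s
Converting: 25.8 m/s × 1.944 = 50.1 knots

50.1 knots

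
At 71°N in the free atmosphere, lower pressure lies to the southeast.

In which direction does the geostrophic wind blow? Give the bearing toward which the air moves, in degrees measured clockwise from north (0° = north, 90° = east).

225°

The pressure-gradient force points toward the southeast (bearing 135°).
Geostrophic balance: in the Northern Hemisphere the Coriolis force deflects motion to the right, so the geostrophic wind blows 90° to the right of the pressure-gradient force (low pressure on the left).
Rotating 135° by 90° clockwise gives 225° — the wind blows toward the southwest.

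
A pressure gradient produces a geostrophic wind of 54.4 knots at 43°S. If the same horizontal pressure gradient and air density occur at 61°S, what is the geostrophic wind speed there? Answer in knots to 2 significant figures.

42 knots

With the same pressure gradient and density, V_g ∝ 1/f ∝ 1/sin φ.
V₂ = V₁ · sin φ₁ / sin φ₂ = 54.4 × sin 43° / sin 61°
V₂ = 54.4 × 0.6820/0.8746 = 42 knots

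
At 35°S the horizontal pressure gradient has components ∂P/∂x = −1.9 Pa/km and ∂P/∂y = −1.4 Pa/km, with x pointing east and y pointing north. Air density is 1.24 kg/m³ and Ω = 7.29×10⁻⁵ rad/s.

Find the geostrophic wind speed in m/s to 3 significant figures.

Coriolis parameter at 35°S:
f = 2Ω sin φ = 2 × 7.29×10⁻⁵ × sin 35° = 8.36×10⁻⁵ s⁻¹
In the Southern Hemisphere f is negative: f = −8.36×10⁻⁵ s⁻¹.
Component geostrophic relations (x east, y north):
u_g = −(1/(fρ)) ∂P/∂y,  v_g = (1/(fρ)) ∂P/∂x
u_g = −(−1.4×10⁻³)/(−8.36×10⁻⁵ × 1.24) = −13.5 m/s;  v_g = (−1.9×10⁻³)/(−8.36×10⁻⁵ × 1.24) = 18.3 m/s
|V_g| = √(u_g² + v_g²) = 22.8 m/s

22.8 m/s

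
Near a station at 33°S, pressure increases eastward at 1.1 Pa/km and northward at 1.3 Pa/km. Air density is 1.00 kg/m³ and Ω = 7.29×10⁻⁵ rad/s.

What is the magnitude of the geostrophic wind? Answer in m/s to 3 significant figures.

21.4 m/s

Coriolis parameter at 33°S:
f = 2Ω sin φ = 2 × 7.29×10⁻⁵ × sin 33° = 7.94×10⁻⁵ s⁻¹
In the Southern Hemisphere f is negative: f = −7.94×10⁻⁵ s⁻¹.
Component geostrophic relations (x east, y north):
u_g = −(1/(fρ)) ∂P/∂y,  v_g = (1/(fρ)) ∂P/∂x
u_g = −(1.3×10⁻³)/(−7.94×10⁻⁵ × 1.00) = 16.4 m/s;  v_g = (1.1×10⁻³)/(−7.94×10⁻⁵ × 1.00) = −13.9 m/s
|V_g| = √(u_g² + v_g²) = 21.4 m/s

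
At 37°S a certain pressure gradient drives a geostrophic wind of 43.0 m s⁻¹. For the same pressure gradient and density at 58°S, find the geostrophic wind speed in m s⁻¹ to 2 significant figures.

With the same pressure gradient and density, V_g ∝ 1/f ∝ 1/sin φ.
V₂ = V₁ · sin φ₁ / sin φ₂ = 43.0 × sin 37° / sin 58°
V₂ = 43.0 × 0.6018/0.8480 = 31 m s⁻¹

31 m s⁻¹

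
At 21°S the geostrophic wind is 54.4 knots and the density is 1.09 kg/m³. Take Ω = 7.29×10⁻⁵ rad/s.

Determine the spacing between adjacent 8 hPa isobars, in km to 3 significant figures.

502 km

Coriolis parameter at 21°S:
f = 2Ω sin φ = 2 × 7.29×10⁻⁵ × sin 21° = 5.23×10⁻⁵ s⁻¹
Wind speed in SI: 54.4 knots = 28.0 m/s
Geostrophic balance rearranged: |∂P/∂n| = f ρ V_g
|∂P/∂n| = 5.23×10⁻⁵ × 1.09 × 28.0 = 1.59×10⁻³ Pa/m
Isobar spacing: Δn = ΔP/|∂P/∂n| = 800 Pa / 1.59×10⁻³ Pa/m = 501926 m ≈ 502 km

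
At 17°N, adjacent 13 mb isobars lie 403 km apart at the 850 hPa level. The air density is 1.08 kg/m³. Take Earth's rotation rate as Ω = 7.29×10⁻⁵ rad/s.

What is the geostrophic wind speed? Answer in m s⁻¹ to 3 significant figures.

70.1 m s⁻¹

Coriolis parameter at 17°N:
f = 2Ω sin φ = 2 × 7.29×10⁻⁵ × sin 17° = 4.26×10⁻⁵ s⁻¹
Pressure gradient: |∂P/∂n| = 1300 Pa / 403000 m = 3.23×10⁻³ Pa/m
Geostrophic balance (pressure-gradient force = Coriolis force):
V_g = (1/(fρ)) |∂P/∂n| = 3.23×10⁻³ / (4.26×10⁻⁵ × 1.08) = 70.1 m/s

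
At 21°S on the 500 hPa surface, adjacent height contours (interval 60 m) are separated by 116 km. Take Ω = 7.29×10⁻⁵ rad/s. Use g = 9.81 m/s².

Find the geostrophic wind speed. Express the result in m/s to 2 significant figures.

Coriolis parameter at 21°S:
f = 2Ω sin φ = 2 × 7.29×10⁻⁵ × sin 21° = 5.23×10⁻⁵ s⁻¹
Height gradient: |∂Z/∂n| = 60 m / 116000 m = 5.17×10⁻⁴
On a pressure surface, geostrophic balance gives V_g = (g/f)|∂Z/∂n|:
V_g = 9.81 × 5.17×10⁻⁴ / 5.23×10⁻⁵ = 97.1 m/s

97 m/s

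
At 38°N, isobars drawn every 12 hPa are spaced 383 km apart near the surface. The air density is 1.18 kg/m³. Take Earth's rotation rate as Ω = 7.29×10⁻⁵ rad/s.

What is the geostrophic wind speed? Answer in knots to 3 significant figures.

Coriolis parameter at 38°N:
f = 2Ω sin φ = 2 × 7.29×10⁻⁵ × sin 38° = 8.98×10⁻⁵ s⁻¹
Pressure gradient: |∂P/∂n| = 1200 Pa / 383000 m = 3.13×10⁻³ Pa/m
Geostrophic balance (pressure-gradient force = Coriolis force):
V_g = (1/(fρ)) |∂P/∂n| = 3.13×10⁻³ / (8.98×10⁻⁵ × 1.18) = 29.6 m/s
Converting: 29.6 m/s × 1.944 = 57.5 knots

57.5 knots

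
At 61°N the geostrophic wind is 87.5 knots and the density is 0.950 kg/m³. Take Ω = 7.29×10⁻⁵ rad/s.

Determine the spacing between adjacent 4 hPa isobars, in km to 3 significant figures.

Coriolis parameter at 61°N:
f = 2Ω sin φ = 2 × 7.29×10⁻⁵ × sin 61° = 1.28×10⁻⁴ s⁻¹
Wind speed in SI: 87.5 knots = 45.0 m/s
Geostrophic balance rearranged: |∂P/∂n| = f ρ V_g
|∂P/∂n| = 1.28×10⁻⁴ × 0.950 × 45.0 = 5.45×10⁻³ Pa/m
Isobar spacing: Δn = ΔP/|∂P/∂n| = 400 Pa / 5.45×10⁻³ Pa/m = 73352 m ≈ 73.4 km

73.4 km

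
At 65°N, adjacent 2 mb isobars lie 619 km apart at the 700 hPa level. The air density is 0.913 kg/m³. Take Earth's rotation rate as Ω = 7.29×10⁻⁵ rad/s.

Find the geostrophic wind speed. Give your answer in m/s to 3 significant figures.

2.68 m/s

Coriolis parameter at 65°N:
f = 2Ω sin φ = 2 × 7.29×10⁻⁵ × sin 65° = 1.32×10⁻⁴ s⁻¹
Pressure gradient: |∂P/∂n| = 200 Pa / 619000 m = 3.23×10⁻⁴ Pa/m
Geostrophic balance (pressure-gradient force = Coriolis force):
V_g = (1/(fρ)) |∂P/∂n| = 3.23×10⁻⁴ / (1.32×10⁻⁴ × 0.913) = 2.68 m/s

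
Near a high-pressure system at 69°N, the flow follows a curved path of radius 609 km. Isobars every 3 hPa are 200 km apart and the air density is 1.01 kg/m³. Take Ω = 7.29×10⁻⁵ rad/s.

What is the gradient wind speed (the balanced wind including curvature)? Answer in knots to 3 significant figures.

Coriolis parameter at 69°N:
f = 2Ω sin φ = 2 × 7.29×10⁻⁵ × sin 69° = 1.36×10⁻⁴ s⁻¹
Pressure gradient: |∂P/∂n| = 300 Pa / 200000 m = 1.50×10⁻³ Pa/m
Geostrophic speed: V_g = |∂P/∂n|/(fρ) = 1.50×10⁻³/(1.36×10⁻⁴ × 1.01) = 10.9 m/s
Around a high, pressure-gradient force acts outward with centrifugal, so Coriolis balances both:
fV = (1/ρ)|∂P/∂n| + V²/R  →  V² − fR·V + fR·V_g = 0
With fR = 1.36×10⁻⁴ × 609×10³ m = 82.9 m/s:
V = [fR − √((fR)² − 4 fR V_g)]/2 = [82.9 − √(82.9² − 4×82.9×10.9)]/2 = 12.9 m/s
Supergeostrophic (V > V_g = 10.9 m/s), as expected around a high.
Converting: 12.9 m/s × 1.944 = 25.1 knots

25.1 knots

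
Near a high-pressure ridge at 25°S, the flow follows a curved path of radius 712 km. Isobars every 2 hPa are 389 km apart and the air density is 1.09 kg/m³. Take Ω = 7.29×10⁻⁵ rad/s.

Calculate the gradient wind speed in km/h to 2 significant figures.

36 km/h

Coriolis parameter at 25°S:
f = 2Ω sin φ = 2 × 7.29×10⁻⁵ × sin 25° = 6.16×10⁻⁵ s⁻¹
Pressure gradient: |∂P/∂n| = 200 Pa / 389000 m = 5.14×10⁻⁴ Pa/m
Geostrophic speed: V_g = |∂P/∂n|/(fρ) = 5.14×10⁻⁴/(6.16×10⁻⁵ × 1.09) = 7.66 m/s
Around a high, pressure-gradient force acts outward with centrifugal, so Coriolis balances both:
fV = (1/ρ)|∂P/∂n| + V²/R  →  V² − fR·V + fR·V_g = 0
With fR = 6.16×10⁻⁵ × 712×10³ m = 43.9 m/s:
V = [fR − √((fR)² − 4 fR V_g)]/2 = [43.9 − √(43.9² − 4×43.9×7.66)]/2 = 9.88 m/s
Supergeostrophic (V > V_g = 7.66 m/s), as expected around a high.
Converting: 9.88 m/s × 3.6 = 36 km/h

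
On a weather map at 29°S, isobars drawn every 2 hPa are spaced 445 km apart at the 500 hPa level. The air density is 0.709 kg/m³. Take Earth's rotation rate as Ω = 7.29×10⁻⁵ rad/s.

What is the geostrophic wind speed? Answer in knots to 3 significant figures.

Coriolis parameter at 29°S:
f = 2Ω sin φ = 2 × 7.29×10⁻⁵ × sin 29° = 7.07×10⁻⁵ s⁻¹
Pressure gradient: |∂P/∂n| = 200 Pa / 445000 m = 4.49×10⁻⁴ Pa/m
Geostrophic balance (pressure-gradient force = Coriolis force):
V_g = (1/(fρ)) |∂P/∂n| = 4.49×10⁻⁴ / (7.07×10⁻⁵ × 0.709) = 8.97 m/s
Converting: 8.97 m/s × 1.944 = 17.4 knots

17.4 knots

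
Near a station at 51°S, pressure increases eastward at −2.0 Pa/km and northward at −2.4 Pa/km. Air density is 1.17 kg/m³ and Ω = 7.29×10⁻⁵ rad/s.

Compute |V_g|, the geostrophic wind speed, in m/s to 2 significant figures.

24 m/s

Coriolis parameter at 51°S:
f = 2Ω sin φ = 2 × 7.29×10⁻⁵ × sin 51° = 1.13×10⁻⁴ s⁻¹
In the Southern Hemisphere f is negative: f = −1.13×10⁻⁴ s⁻¹.
Component geostrophic relations (x east, y north):
u_g = −(1/(fρ)) ∂P/∂y,  v_g = (1/(fρ)) ∂P/∂x
u_g = −(−2.4×10⁻³)/(−1.13×10⁻⁴ × 1.17) = −18.1 m/s;  v_g = (−2.0×10⁻³)/(−1.13×10⁻⁴ × 1.17) = 15.1 m/s
|V_g| = √(u_g² + v_g²) = 23.6 m/s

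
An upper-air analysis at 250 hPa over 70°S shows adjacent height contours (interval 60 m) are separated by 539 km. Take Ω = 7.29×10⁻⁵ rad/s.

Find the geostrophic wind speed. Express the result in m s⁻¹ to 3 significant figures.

7.97 m s⁻¹

Coriolis parameter at 70°S:
f = 2Ω sin φ = 2 × 7.29×10⁻⁵ × sin 70° = 1.37×10⁻⁴ s⁻¹
Height gradient: |∂Z/∂n| = 60 m / 539000 m = 1.11×10⁻⁴
On a pressure surface, geostrophic balance gives V_g = (g/f)|∂Z/∂n|:
V_g = 9.81 × 1.11×10⁻⁴ / 1.37×10⁻⁴ = 7.97 m/s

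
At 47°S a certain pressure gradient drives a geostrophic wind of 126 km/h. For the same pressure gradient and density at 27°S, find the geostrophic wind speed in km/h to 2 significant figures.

With the same pressure gradient and density, V_g ∝ 1/f ∝ 1/sin φ.
V₂ = V₁ · sin φ₁ / sin φ₂ = 126 × sin 47° / sin 27°
V₂ = 126 × 0.7314/0.4540 = 200 km/h

200 km/h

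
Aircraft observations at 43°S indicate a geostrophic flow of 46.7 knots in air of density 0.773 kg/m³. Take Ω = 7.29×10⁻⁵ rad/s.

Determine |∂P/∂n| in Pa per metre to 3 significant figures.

1.85×10⁻³ Pa/m

Coriolis parameter at 43°S:
f = 2Ω sin φ = 2 × 7.29×10⁻⁵ × sin 43° = 9.94×10⁻⁵ s⁻¹
Wind speed in SI: 46.7 knots = 24.0 m/s
Geostrophic balance rearranged: |∂P/∂n| = f ρ V_g
|∂P/∂n| = 9.94×10⁻⁵ × 0.773 × 24.0 = 1.85×10⁻³ Pa/m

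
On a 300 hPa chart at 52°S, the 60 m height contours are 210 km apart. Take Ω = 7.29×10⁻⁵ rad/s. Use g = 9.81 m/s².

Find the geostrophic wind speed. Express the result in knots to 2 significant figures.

47 knots

Coriolis parameter at 52°S:
f = 2Ω sin φ = 2 × 7.29×10⁻⁵ × sin 52° = 1.15×10⁻⁴ s⁻¹
Height gradient: |∂Z/∂n| = 60 m / 210000 m = 2.86×10⁻⁴
On a pressure surface, geostrophic balance gives V_g = (g/f)|∂Z/∂n|:
V_g = 9.81 × 2.86×10⁻⁴ / 1.15×10⁻⁴ = 24.4 m/s
Converting: 24.4 m/s × 1.944 = 47 knots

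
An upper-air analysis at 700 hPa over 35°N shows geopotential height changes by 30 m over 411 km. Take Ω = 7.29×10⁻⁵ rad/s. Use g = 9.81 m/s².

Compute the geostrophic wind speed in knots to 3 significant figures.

16.6 knots

Coriolis parameter at 35°N:
f = 2Ω sin φ = 2 × 7.29×10⁻⁵ × sin 35° = 8.36×10⁻⁵ s⁻¹
Height gradient: |∂Z/∂n| = 30 m / 411000 m = 7.30×10⁻⁵
On a pressure surface, geostrophic balance gives V_g = (g/f)|∂Z/∂n|:
V_g = 9.81 × 7.30×10⁻⁵ / 8.36×10⁻⁵ = 8.56 m/s
Converting: 8.56 m/s × 1.944 = 16.6 knots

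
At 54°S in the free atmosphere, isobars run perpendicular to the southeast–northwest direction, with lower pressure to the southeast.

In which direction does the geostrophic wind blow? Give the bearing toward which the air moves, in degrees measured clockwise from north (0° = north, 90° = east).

045°

The pressure-gradient force points toward the southeast (bearing 135°).
Geostrophic balance: in the Southern Hemisphere the Coriolis force deflects motion to the left, so the geostrophic wind blows 90° to the left of the pressure-gradient force (low pressure on the right).
Rotating 135° by 90° counterclockwise gives 045° — the wind blows toward the northeast.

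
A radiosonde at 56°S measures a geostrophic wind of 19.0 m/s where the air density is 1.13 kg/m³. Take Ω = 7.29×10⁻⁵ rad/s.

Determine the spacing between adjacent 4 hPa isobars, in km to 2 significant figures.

150 km

Coriolis parameter at 56°S:
f = 2Ω sin φ = 2 × 7.29×10⁻⁵ × sin 56° = 1.21×10⁻⁴ s⁻¹
Geostrophic balance rearranged: |∂P/∂n| = f ρ V_g
|∂P/∂n| = 1.21×10⁻⁴ × 1.13 × 19.0 = 2.60×10⁻³ Pa/m
Isobar spacing: Δn = ΔP/|∂P/∂n| = 400 Pa / 2.60×10⁻³ Pa/m = 154133 m ≈ 150 km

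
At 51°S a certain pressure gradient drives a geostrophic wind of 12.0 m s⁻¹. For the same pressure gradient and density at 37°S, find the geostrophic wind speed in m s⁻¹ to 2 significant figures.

15 m s⁻¹

With the same pressure gradient and density, V_g ∝ 1/f ∝ 1/sin φ.
V₂ = V₁ · sin φ₁ / sin φ₂ = 12.0 × sin 51° / sin 37°
V₂ = 12.0 × 0.7771/0.6018 = 15 m s⁻¹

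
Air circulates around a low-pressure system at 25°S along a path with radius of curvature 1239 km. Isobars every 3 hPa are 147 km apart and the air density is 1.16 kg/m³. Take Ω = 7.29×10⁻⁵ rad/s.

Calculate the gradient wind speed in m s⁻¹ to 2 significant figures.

22 m s⁻¹

Coriolis parameter at 25°S:
f = 2Ω sin φ = 2 × 7.29×10⁻⁵ × sin 25° = 6.16×10⁻⁵ s⁻¹
Pressure gradient: |∂P/∂n| = 300 Pa / 147000 m = 2.04×10⁻³ Pa/m
Geostrophic speed: V_g = |∂P/∂n|/(fρ) = 2.04×10⁻³/(6.16×10⁻⁵ × 1.16) = 28.6 m/s
Around a low, centrifugal force acts outward with Coriolis, so pressure-gradient force balances both:
(1/ρ)|∂P/∂n| = fV + V²/R  →  V² + fR·V − fR·V_g = 0
With fR = 6.16×10⁻⁵ × 1239×10³ m = 76.3 m/s:
V = [−fR + √((fR)² + 4 fR V_g)]/2 = [−76.3 + √(76.3² + 4×76.3×28.6)]/2 = 22.1 m/s
Subgeostrophic (V < V_g = 28.6 m/s), as expected around a low.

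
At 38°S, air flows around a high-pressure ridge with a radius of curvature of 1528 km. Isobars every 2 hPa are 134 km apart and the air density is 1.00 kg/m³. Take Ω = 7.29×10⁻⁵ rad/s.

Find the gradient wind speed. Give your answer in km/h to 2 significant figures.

Coriolis parameter at 38°S:
f = 2Ω sin φ = 2 × 7.29×10⁻⁵ × sin 38° = 8.98×10⁻⁵ s⁻¹
Pressure gradient: |∂P/∂n| = 200 Pa / 134000 m = 1.49×10⁻³ Pa/m
Geostrophic speed: V_g = |∂P/∂n|/(fρ) = 1.49×10⁻³/(8.98×10⁻⁵ × 1.00) = 16.6 m/s
Around a high, pressure-gradient force acts outward with centrifugal, so Coriolis balances both:
fV = (1/ρ)|∂P/∂n| + V²/R  →  V² − fR·V + fR·V_g = 0
With fR = 8.98×10⁻⁵ × 1528×10³ m = 137 m/s:
V = [fR − √((fR)² − 4 fR V_g)]/2 = [137 − √(137² − 4×137×16.6)]/2 = 19.4 m/s
Supergeostrophic (V > V_g = 16.6 m/s), as expected around a high.
Converting: 19.4 m/s × 3.6 = 70 km/h

70 km/h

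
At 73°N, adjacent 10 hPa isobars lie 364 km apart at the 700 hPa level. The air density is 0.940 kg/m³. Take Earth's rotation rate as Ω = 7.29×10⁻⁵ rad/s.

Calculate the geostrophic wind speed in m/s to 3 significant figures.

Coriolis parameter at 73°N:
f = 2Ω sin φ = 2 × 7.29×10⁻⁵ × sin 73° = 1.39×10⁻⁴ s⁻¹
Pressure gradient: |∂P/∂n| = 1000 Pa / 364000 m = 2.75×10⁻³ Pa/m
Geostrophic balance (pressure-gradient force = Coriolis force):
V_g = (1/(fρ)) |∂P/∂n| = 2.75×10⁻³ / (1.39×10⁻⁴ × 0.940) = 21.0 m/s

21.0 m/s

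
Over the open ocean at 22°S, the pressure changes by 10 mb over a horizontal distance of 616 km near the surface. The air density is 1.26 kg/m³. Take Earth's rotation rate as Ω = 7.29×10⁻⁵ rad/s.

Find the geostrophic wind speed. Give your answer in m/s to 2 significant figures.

Coriolis parameter at 22°S:
f = 2Ω sin φ = 2 × 7.29×10⁻⁵ × sin 22° = 5.46×10⁻⁵ s⁻¹
Pressure gradient: |∂P/∂n| = 1000 Pa / 616000 m = 1.62×10⁻³ Pa/m
Geostrophic balance (pressure-gradient force = Coriolis force):
V_g = (1/(fρ)) |∂P/∂n| = 1.62×10⁻³ / (5.46×10⁻⁵ × 1.26) = 23.6 m/s

24 m/s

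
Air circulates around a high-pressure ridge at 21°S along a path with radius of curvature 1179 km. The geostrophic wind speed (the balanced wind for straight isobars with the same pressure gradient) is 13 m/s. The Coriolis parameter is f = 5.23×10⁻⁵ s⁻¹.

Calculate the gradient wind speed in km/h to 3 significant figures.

67.1 km/h

Around a high, pressure-gradient force acts outward with centrifugal, so Coriolis balances both:
fV = (1/ρ)|∂P/∂n| + V²/R  →  V² − fR·V + fR·V_g = 0
With fR = 5.23×10⁻⁵ × 1179×10³ m = 61.7 m/s:
V = [fR − √((fR)² − 4 fR V_g)]/2 = [61.7 − √(61.7² − 4×61.7×13)]/2 = 18.6 m/s
Supergeostrophic (V > V_g = 13 m/s), as expected around a high.
Converting: 18.6 m/s × 3.6 = 67.1 km/h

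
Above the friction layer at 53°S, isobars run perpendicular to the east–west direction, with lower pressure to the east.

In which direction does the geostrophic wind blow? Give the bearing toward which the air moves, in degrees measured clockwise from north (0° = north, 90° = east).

The pressure-gradient force points toward the east (bearing 090°).
Geostrophic balance: in the Southern Hemisphere the Coriolis force deflects motion to the left, so the geostrophic wind blows 90° to the left of the pressure-gradient force (low pressure on the right).
Rotating 090° by 90° counterclockwise gives 000° — the wind blows toward the north.

000°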